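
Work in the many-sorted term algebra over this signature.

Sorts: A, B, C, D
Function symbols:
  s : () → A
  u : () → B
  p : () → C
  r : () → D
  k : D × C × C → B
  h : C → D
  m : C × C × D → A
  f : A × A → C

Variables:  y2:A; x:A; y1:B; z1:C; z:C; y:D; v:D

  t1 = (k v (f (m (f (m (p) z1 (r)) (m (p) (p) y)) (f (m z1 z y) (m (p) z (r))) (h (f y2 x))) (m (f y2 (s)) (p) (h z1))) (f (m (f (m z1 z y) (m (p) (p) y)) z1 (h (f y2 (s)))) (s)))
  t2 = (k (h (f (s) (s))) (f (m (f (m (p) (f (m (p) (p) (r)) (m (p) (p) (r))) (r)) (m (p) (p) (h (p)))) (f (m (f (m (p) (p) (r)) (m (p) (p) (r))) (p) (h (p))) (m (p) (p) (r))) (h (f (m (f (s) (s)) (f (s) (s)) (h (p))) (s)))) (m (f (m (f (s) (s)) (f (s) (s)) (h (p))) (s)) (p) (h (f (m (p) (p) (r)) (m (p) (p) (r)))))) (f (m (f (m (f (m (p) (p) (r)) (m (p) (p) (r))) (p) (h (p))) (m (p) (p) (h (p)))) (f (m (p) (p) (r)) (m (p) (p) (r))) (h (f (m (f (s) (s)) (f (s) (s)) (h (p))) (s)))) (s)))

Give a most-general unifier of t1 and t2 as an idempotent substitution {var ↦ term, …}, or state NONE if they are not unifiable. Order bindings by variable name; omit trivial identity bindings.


{v ↦ (h (f (s) (s))), x ↦ (s), y ↦ (h (p)), y2 ↦ (m (f (s) (s)) (f (s) (s)) (h (p))), z ↦ (p), z1 ↦ (f (m (p) (p) (r)) (m (p) (p) (r)))}


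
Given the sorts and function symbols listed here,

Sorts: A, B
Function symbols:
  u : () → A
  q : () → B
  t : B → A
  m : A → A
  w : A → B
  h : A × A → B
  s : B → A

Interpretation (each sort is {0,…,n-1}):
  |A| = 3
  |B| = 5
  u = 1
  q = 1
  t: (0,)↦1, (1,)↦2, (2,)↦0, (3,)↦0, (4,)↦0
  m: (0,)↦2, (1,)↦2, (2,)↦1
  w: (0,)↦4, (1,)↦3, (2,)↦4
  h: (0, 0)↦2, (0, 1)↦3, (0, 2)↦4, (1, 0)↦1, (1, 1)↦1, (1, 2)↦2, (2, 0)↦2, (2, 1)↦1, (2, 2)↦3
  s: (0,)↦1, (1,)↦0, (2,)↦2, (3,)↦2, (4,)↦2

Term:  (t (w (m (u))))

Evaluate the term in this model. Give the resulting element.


  u = 1
  (m (u)) = m(1,) = 2
  (w (m (u))) = w(2,) = 4
  (t (w (m (u)))) = t(4,) = 0

value = 0


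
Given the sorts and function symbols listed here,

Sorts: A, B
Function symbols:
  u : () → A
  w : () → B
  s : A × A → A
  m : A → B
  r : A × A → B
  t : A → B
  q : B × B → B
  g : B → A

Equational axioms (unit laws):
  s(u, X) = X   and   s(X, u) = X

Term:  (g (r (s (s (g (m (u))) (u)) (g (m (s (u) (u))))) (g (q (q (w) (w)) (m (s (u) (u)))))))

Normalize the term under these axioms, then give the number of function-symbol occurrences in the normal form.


size = 16

1. (g (r (s (s (g (m (u))) (u)) (g (m (s (u) (u))))) (g (q (q (w) (w)) (m (s (u) (u)))))))  →  (g (r (s (g (m (u))) (g (m (s (u) (u))))) (g (q (q (w) (w)) (m (s (u) (u)))))))
2. (g (r (s (g (m (u))) (g (m (s (u) (u))))) (g (q (q (w) (w)) (m (s (u) (u)))))))  →  (g (r (s (g (m (u))) (g (m (u)))) (g (q (q (w) (w)) (m (s (u) (u)))))))
3. (g (r (s (g (m (u))) (g (m (u)))) (g (q (q (w) (w)) (m (s (u) (u)))))))  →  (g (r (s (g (m (u))) (g (m (u)))) (g (q (q (w) (w)) (m (u))))))
normal form: (g (r (s (g (m (u))) (g (m (u)))) (g (q (q (w) (w)) (m (u))))))


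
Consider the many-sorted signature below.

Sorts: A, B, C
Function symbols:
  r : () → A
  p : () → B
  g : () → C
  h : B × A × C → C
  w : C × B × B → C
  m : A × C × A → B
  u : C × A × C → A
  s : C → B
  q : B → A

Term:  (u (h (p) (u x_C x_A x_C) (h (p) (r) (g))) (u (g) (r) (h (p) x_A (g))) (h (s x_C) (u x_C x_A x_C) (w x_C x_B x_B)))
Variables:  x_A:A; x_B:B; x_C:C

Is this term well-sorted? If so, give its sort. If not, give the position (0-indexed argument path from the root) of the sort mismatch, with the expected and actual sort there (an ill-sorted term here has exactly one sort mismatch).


    (p) : B
      x_C : C
      x_A : A
      x_C : C
    (u x_C x_A x_C) : A
      (p) : B
      (r) : A
      (g) : C
    (h (p) (r) (g)) : C
  (h (p) (u x_C x_A x_C) (h (p) (r) (g))) : C
    (g) : C
    (r) : A
      (p) : B
      x_A : A
      (g) : C
    (h (p) x_A (g)) : C
  (u (g) (r) (h (p) x_A (g))) : A
      x_C : C
    (s x_C) : B
      x_C : C
      x_A : A
      x_C : C
    (u x_C x_A x_C) : A
      x_C : C
      x_B : B
      x_B : B
    (w x_C x_B x_B) : C
  (h (s x_C) (u x_C x_A x_C) (w x_C x_B x_B)) : C
(u (h (p) (u x_C x_A x_C) (h (p) (r) (g))) (u (g) (r) (h (p) x_A (g))) (h (s x_C) (u x_C x_A x_C) (w x_C x_B x_B))) : A

well-sorted; sort = A


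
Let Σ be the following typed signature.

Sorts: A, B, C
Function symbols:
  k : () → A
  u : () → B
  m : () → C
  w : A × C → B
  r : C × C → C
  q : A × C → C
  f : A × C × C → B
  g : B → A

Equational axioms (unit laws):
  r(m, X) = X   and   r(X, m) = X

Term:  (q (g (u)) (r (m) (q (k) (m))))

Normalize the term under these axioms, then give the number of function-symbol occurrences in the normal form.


1. (q (g (u)) (r (m) (q (k) (m))))  →  (q (g (u)) (q (k) (m)))
normal form: (q (g (u)) (q (k) (m)))

size = 6


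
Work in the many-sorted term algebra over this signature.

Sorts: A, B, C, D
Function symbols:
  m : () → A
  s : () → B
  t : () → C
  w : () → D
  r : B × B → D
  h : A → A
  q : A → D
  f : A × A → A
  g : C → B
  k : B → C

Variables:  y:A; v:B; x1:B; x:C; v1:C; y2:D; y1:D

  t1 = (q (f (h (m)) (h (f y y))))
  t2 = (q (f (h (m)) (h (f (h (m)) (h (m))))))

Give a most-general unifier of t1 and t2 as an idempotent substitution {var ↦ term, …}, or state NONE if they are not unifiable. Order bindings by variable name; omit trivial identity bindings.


{y ↦ (h (m))}


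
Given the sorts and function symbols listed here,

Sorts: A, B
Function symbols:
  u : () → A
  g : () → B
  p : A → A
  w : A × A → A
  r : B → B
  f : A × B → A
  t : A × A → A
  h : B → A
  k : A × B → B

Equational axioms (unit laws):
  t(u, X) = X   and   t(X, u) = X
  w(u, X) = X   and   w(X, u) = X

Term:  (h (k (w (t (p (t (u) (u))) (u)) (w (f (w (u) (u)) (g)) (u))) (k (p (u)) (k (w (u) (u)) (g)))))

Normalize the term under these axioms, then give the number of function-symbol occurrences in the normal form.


size = 14

1. (h (k (w (t (p (t (u) (u))) (u)) (w (f (w (u) (u)) (g)) (u))) (k (p (u)) (k (w (u) (u)) (g)))))  →  (h (k (w (p (t (u) (u))) (w (f (w (u) (u)) (g)) (u))) (k (p (u)) (k (w (u) (u)) (g)))))
2. (h (k (w (p (t (u) (u))) (w (f (w (u) (u)) (g)) (u))) (k (p (u)) (k (w (u) (u)) (g)))))  →  (h (k (w (p (u)) (w (f (w (u) (u)) (g)) (u))) (k (p (u)) (k (w (u) (u)) (g)))))
3. (h (k (w (p (u)) (w (f (w (u) (u)) (g)) (u))) (k (p (u)) (k (w (u) (u)) (g)))))  →  (h (k (w (p (u)) (f (w (u) (u)) (g))) (k (p (u)) (k (w (u) (u)) (g)))))
4. (h (k (w (p (u)) (f (w (u) (u)) (g))) (k (p (u)) (k (w (u) (u)) (g)))))  →  (h (k (w (p (u)) (f (u) (g))) (k (p (u)) (k (w (u) (u)) (g)))))
5. (h (k (w (p (u)) (f (u) (g))) (k (p (u)) (k (w (u) (u)) (g)))))  →  (h (k (w (p (u)) (f (u) (g))) (k (p (u)) (k (u) (g)))))
normal form: (h (k (w (p (u)) (f (u) (g))) (k (p (u)) (k (u) (g)))))


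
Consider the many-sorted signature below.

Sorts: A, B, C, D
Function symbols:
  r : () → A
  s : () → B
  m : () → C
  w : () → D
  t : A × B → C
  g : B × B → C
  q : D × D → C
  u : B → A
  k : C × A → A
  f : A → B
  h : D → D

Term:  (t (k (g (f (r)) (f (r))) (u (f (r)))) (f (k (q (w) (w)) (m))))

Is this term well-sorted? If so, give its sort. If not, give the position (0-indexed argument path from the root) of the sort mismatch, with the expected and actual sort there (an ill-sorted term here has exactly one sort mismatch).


ill-sorted at position [1, 0, 1]: expected A, got C

        (r) : A
      (f (r)) : B
        (r) : A
      (f (r)) : B
    (g (f (r)) (f (r))) : C
        (r) : A
      (f (r)) : B
    (u (f (r))) : A
  (k (g (f (r)) (f (r))) (u (f (r)))) : A
        (w) : D
        (w) : D
      (q (w) (w)) : C
      (m) : C
    (k (q (w) (w)) (m)) : ✗ arg 1 at [1, 0, 1] has sort C, expected A


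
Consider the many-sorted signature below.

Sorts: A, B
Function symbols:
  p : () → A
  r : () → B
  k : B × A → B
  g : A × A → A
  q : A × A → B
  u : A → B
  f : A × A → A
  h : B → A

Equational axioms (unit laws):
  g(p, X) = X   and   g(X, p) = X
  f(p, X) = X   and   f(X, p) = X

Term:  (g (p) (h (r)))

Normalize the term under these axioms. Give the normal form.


normal form = (h (r))

1. (g (p) (h (r)))  →  (h (r))


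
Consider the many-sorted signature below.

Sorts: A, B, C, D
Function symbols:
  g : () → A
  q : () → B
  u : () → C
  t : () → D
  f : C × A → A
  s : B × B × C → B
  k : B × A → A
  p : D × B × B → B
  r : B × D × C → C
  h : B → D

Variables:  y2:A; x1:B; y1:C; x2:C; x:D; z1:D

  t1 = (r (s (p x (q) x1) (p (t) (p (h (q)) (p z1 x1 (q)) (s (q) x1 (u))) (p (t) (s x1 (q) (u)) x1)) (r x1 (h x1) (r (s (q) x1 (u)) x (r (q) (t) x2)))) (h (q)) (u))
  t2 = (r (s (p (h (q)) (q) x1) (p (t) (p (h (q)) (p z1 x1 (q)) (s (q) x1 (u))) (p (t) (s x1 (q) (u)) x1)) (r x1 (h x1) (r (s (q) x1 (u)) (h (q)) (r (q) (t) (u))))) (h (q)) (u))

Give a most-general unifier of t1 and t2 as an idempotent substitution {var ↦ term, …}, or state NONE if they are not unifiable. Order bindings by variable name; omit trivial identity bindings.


{x ↦ (h (q)), x2 ↦ (u)}


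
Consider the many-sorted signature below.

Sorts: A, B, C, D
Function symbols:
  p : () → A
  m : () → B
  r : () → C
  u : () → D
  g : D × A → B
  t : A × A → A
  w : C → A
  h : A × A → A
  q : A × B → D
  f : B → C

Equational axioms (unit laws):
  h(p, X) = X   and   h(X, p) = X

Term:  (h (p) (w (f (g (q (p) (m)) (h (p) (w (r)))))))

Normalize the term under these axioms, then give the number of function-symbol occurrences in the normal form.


1. (h (p) (w (f (g (q (p) (m)) (h (p) (w (r)))))))  →  (w (f (g (q (p) (m)) (h (p) (w (r))))))
2. (w (f (g (q (p) (m)) (h (p) (w (r))))))  →  (w (f (g (q (p) (m)) (w (r)))))
normal form: (w (f (g (q (p) (m)) (w (r)))))

size = 8


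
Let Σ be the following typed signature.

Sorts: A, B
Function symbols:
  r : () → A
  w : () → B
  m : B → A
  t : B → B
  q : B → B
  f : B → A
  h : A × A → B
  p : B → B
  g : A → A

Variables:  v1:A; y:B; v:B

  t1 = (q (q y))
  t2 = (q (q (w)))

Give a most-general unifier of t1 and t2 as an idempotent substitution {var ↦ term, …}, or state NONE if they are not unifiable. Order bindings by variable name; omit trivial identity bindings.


{y ↦ (w)}


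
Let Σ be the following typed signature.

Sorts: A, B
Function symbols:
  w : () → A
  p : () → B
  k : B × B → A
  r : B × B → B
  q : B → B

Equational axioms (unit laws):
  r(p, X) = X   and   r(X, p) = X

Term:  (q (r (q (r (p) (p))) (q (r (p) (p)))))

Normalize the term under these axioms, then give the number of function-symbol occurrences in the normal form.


size = 6

1. (q (r (q (r (p) (p))) (q (r (p) (p)))))  →  (q (r (q (p)) (q (r (p) (p)))))
2. (q (r (q (p)) (q (r (p) (p)))))  →  (q (r (q (p)) (q (p))))
normal form: (q (r (q (p)) (q (p))))


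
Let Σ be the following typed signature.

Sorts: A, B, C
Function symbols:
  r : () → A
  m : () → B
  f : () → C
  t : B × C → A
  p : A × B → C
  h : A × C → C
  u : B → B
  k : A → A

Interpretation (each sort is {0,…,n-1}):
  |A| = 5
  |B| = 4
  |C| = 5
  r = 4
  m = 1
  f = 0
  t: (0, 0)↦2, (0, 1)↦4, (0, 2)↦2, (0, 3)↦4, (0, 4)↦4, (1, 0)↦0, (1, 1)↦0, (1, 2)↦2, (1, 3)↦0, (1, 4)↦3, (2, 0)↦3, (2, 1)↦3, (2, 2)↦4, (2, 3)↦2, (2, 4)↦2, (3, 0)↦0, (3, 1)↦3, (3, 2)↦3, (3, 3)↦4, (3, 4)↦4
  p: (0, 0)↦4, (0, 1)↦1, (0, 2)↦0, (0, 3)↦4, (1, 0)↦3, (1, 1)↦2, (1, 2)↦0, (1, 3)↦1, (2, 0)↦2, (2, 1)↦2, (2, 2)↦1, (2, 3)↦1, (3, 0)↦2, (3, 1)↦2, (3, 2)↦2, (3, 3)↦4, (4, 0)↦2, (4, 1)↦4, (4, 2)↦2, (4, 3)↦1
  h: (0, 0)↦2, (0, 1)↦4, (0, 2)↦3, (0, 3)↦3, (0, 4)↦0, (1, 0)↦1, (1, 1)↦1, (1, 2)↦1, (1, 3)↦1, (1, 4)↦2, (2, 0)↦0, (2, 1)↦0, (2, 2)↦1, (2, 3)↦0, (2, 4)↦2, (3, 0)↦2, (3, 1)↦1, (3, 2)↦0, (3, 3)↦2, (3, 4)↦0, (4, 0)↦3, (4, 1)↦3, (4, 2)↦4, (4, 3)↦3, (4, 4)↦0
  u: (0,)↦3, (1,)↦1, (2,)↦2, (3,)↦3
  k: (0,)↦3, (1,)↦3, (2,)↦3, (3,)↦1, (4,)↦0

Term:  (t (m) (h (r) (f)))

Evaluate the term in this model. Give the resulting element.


  m = 1
  r = 4
  f = 0
  (h (r) (f)) = h(4, 0) = 3
  (t (m) (h (r) (f))) = t(1, 3) = 0

value = 0


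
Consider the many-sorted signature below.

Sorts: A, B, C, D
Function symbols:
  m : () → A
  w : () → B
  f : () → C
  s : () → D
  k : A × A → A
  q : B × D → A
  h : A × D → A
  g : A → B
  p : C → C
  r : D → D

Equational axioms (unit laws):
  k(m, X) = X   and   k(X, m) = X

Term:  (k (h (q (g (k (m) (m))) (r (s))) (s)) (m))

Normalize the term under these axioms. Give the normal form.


1. (k (h (q (g (k (m) (m))) (r (s))) (s)) (m))  →  (h (q (g (k (m) (m))) (r (s))) (s))
2. (h (q (g (k (m) (m))) (r (s))) (s))  →  (h (q (g (m)) (r (s))) (s))

normal form = (h (q (g (m)) (r (s))) (s))


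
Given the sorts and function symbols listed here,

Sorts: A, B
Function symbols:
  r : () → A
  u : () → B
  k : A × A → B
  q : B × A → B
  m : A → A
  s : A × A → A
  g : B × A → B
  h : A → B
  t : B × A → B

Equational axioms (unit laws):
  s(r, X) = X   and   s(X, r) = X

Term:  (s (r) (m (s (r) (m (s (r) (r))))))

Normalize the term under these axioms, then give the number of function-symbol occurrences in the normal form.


1. (s (r) (m (s (r) (m (s (r) (r))))))  →  (m (s (r) (m (s (r) (r)))))
2. (m (s (r) (m (s (r) (r)))))  →  (m (m (s (r) (r))))
3. (m (m (s (r) (r))))  →  (m (m (r)))
normal form: (m (m (r)))

size = 3


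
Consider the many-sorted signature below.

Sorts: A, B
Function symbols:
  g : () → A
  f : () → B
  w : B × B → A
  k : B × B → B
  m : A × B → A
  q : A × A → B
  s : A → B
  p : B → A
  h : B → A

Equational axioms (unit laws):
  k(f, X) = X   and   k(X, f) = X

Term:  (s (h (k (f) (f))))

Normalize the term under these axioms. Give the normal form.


1. (s (h (k (f) (f))))  →  (s (h (f)))

normal form = (s (h (f)))


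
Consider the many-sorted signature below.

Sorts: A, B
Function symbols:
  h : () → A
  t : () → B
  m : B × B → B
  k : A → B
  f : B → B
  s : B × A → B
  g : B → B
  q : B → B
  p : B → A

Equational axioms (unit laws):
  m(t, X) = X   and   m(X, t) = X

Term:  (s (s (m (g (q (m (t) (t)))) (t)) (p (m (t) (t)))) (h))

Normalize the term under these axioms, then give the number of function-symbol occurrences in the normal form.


size = 8

1. (s (s (m (g (q (m (t) (t)))) (t)) (p (m (t) (t)))) (h))  →  (s (s (g (q (m (t) (t)))) (p (m (t) (t)))) (h))
2. (s (s (g (q (m (t) (t)))) (p (m (t) (t)))) (h))  →  (s (s (g (q (t))) (p (m (t) (t)))) (h))
3. (s (s (g (q (t))) (p (m (t) (t)))) (h))  →  (s (s (g (q (t))) (p (t))) (h))
normal form: (s (s (g (q (t))) (p (t))) (h))


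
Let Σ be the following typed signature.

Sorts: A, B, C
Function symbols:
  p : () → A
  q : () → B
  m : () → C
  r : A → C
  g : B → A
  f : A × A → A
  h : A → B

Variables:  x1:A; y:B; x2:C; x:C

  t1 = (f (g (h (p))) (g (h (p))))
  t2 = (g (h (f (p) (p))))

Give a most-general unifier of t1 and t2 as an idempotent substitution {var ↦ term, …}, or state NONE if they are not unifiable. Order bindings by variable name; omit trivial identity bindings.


NONE (not unifiable)

head clash or occurs-check failure — not unifiable


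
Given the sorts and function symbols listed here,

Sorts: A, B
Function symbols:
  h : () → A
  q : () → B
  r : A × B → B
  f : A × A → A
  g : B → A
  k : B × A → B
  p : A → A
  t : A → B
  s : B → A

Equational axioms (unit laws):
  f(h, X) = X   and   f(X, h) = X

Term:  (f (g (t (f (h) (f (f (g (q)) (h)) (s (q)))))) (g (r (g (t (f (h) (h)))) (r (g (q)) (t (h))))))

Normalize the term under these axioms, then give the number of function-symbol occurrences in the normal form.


1. (f (g (t (f (h) (f (f (g (q)) (h)) (s (q)))))) (g (r (g (t (f (h) (h)))) (r (g (q)) (t (h))))))  →  (f (g (t (f (f (g (q)) (h)) (s (q))))) (g (r (g (t (f (h) (h)))) (r (g (q)) (t (h))))))
2. (f (g (t (f (f (g (q)) (h)) (s (q))))) (g (r (g (t (f (h) (h)))) (r (g (q)) (t (h))))))  →  (f (g (t (f (g (q)) (s (q))))) (g (r (g (t (f (h) (h)))) (r (g (q)) (t (h))))))
3. (f (g (t (f (g (q)) (s (q))))) (g (r (g (t (f (h) (h)))) (r (g (q)) (t (h))))))  →  (f (g (t (f (g (q)) (s (q))))) (g (r (g (t (h))) (r (g (q)) (t (h))))))
normal form: (f (g (t (f (g (q)) (s (q))))) (g (r (g (t (h))) (r (g (q)) (t (h))))))

size = 18


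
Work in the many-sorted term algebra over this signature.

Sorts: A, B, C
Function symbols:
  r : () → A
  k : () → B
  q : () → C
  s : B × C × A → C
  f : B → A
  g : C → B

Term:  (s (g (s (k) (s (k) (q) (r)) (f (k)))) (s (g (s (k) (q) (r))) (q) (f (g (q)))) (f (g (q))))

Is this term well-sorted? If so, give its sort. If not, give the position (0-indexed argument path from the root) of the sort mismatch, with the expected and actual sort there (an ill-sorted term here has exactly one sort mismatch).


      (k) : B
        (k) : B
        (q) : C
        (r) : A
      (s (k) (q) (r)) : C
        (k) : B
      (f (k)) : A
    (s (k) (s (k) (q) (r)) (f (k))) : C
  (g (s (k) (s (k) (q) (r)) (f (k)))) : B
        (k) : B
        (q) : C
        (r) : A
      (s (k) (q) (r)) : C
    (g (s (k) (q) (r))) : B
    (q) : C
        (q) : C
      (g (q)) : B
    (f (g (q))) : A
  (s (g (s (k) (q) (r))) (q) (f (g (q)))) : C
      (q) : C
    (g (q)) : B
  (f (g (q))) : A
(s (g (s (k) (s (k) (q) (r)) (f (k)))) (s (g (s (k) (q) (r))) (q) (f (g (q)))) (f (g (q)))) : C

well-sorted; sort = C


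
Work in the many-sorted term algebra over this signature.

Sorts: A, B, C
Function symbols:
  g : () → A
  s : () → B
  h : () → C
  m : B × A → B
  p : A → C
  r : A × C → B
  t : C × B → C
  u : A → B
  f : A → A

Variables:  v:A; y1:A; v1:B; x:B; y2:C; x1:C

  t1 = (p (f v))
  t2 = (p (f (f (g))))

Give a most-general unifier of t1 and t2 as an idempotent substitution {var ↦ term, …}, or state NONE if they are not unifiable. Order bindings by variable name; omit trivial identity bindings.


{v ↦ (f (g))}


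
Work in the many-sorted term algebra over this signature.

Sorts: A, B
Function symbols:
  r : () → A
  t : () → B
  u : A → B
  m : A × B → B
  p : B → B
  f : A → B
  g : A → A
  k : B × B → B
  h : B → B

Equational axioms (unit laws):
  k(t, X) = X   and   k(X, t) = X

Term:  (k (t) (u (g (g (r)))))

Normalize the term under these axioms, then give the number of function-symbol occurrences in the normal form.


1. (k (t) (u (g (g (r)))))  →  (u (g (g (r))))
normal form: (u (g (g (r))))

size = 4


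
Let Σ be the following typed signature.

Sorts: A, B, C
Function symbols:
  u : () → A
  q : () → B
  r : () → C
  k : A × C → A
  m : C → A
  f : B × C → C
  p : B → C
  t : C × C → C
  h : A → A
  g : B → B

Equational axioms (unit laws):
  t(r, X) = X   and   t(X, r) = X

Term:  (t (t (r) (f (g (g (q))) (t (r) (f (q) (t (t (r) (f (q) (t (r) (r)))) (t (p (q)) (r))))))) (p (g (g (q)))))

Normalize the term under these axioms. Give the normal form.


1. (t (t (r) (f (g (g (q))) (t (r) (f (q) (t (t (r) (f (q) (t (r) (r)))) (t (p (q)) (r))))))) (p (g (g (q)))))  →  (t (f (g (g (q))) (t (r) (f (q) (t (t (r) (f (q) (t (r) (r)))) (t (p (q)) (r)))))) (p (g (g (q)))))
2. (t (f (g (g (q))) (t (r) (f (q) (t (t (r) (f (q) (t (r) (r)))) (t (p (q)) (r)))))) (p (g (g (q)))))  →  (t (f (g (g (q))) (f (q) (t (t (r) (f (q) (t (r) (r)))) (t (p (q)) (r))))) (p (g (g (q)))))
3. (t (f (g (g (q))) (f (q) (t (t (r) (f (q) (t (r) (r)))) (t (p (q)) (r))))) (p (g (g (q)))))  →  (t (f (g (g (q))) (f (q) (t (f (q) (t (r) (r))) (t (p (q)) (r))))) (p (g (g (q)))))
4. (t (f (g (g (q))) (f (q) (t (f (q) (t (r) (r))) (t (p (q)) (r))))) (p (g (g (q)))))  →  (t (f (g (g (q))) (f (q) (t (f (q) (r)) (t (p (q)) (r))))) (p (g (g (q)))))
5. (t (f (g (g (q))) (f (q) (t (f (q) (r)) (t (p (q)) (r))))) (p (g (g (q)))))  →  (t (f (g (g (q))) (f (q) (t (f (q) (r)) (p (q))))) (p (g (g (q)))))

normal form = (t (f (g (g (q))) (f (q) (t (f (q) (r)) (p (q))))) (p (g (g (q)))))


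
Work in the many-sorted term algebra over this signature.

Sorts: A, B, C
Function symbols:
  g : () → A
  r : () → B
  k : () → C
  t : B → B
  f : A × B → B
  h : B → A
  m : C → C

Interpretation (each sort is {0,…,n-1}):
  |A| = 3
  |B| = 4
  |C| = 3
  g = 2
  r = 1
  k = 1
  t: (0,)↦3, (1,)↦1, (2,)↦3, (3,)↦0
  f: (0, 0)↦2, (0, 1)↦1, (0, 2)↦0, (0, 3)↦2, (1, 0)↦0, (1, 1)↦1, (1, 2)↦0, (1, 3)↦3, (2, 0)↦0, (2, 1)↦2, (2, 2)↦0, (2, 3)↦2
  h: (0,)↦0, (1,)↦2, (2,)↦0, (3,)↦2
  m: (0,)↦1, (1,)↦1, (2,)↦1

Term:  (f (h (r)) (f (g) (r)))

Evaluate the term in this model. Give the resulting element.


value = 0

  r = 1
  (h (r)) = h(1,) = 2
  g = 2
  r = 1
  (f (g) (r)) = f(2, 1) = 2
  (f (h (r)) (f (g) (r))) = f(2, 2) = 0


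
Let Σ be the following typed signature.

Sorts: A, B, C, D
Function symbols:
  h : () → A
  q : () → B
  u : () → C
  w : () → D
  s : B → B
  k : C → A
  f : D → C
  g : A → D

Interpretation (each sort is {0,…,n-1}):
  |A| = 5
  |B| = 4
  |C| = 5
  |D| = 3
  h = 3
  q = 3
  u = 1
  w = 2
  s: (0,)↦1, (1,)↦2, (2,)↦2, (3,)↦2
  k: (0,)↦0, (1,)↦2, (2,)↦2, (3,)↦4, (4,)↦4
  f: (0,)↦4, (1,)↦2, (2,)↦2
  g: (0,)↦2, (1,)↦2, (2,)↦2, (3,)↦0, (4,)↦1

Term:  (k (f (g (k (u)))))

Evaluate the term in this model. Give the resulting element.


value = 2

  u = 1
  (k (u)) = k(1,) = 2
  (g (k (u))) = g(2,) = 2
  (f (g (k (u)))) = f(2,) = 2
  (k (f (g (k (u))))) = k(2,) = 2


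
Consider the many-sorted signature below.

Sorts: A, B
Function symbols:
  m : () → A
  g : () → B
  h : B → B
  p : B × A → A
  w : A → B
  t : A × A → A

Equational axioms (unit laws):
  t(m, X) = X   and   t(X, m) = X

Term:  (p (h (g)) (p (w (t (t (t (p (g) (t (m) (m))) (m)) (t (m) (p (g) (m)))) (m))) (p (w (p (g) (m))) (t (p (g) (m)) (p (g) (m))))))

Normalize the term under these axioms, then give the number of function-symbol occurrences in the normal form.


1. (p (h (g)) (p (w (t (t (t (p (g) (t (m) (m))) (m)) (t (m) (p (g) (m)))) (m))) (p (w (p (g) (m))) (t (p (g) (m)) (p (g) (m))))))  →  (p (h (g)) (p (w (t (t (p (g) (t (m) (m))) (m)) (t (m) (p (g) (m))))) (p (w (p (g) (m))) (t (p (g) (m)) (p (g) (m))))))
2. (p (h (g)) (p (w (t (t (p (g) (t (m) (m))) (m)) (t (m) (p (g) (m))))) (p (w (p (g) (m))) (t (p (g) (m)) (p (g) (m))))))  →  (p (h (g)) (p (w (t (p (g) (t (m) (m))) (t (m) (p (g) (m))))) (p (w (p (g) (m))) (t (p (g) (m)) (p (g) (m))))))
3. (p (h (g)) (p (w (t (p (g) (t (m) (m))) (t (m) (p (g) (m))))) (p (w (p (g) (m))) (t (p (g) (m)) (p (g) (m))))))  →  (p (h (g)) (p (w (t (p (g) (m)) (t (m) (p (g) (m))))) (p (w (p (g) (m))) (t (p (g) (m)) (p (g) (m))))))
4. (p (h (g)) (p (w (t (p (g) (m)) (t (m) (p (g) (m))))) (p (w (p (g) (m))) (t (p (g) (m)) (p (g) (m))))))  →  (p (h (g)) (p (w (t (p (g) (m)) (p (g) (m)))) (p (w (p (g) (m))) (t (p (g) (m)) (p (g) (m))))))
normal form: (p (h (g)) (p (w (t (p (g) (m)) (p (g) (m)))) (p (w (p (g) (m))) (t (p (g) (m)) (p (g) (m))))))

size = 24


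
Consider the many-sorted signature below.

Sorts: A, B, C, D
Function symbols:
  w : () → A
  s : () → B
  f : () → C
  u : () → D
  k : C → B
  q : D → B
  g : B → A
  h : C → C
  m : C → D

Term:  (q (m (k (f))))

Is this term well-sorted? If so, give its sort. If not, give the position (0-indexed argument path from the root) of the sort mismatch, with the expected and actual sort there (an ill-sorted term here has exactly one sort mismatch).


ill-sorted at position [0, 0]: expected C, got B

      (f) : C
    (k (f)) : B
  (m (k (f))) : ✗ arg 0 at [0, 0] has sort B, expected C


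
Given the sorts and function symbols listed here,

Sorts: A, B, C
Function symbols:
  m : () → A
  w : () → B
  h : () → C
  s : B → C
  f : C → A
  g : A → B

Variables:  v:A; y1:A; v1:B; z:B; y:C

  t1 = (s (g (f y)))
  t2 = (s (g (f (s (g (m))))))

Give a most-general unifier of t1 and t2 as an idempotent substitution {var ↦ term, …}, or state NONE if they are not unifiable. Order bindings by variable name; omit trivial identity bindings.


{y ↦ (s (g (m)))}


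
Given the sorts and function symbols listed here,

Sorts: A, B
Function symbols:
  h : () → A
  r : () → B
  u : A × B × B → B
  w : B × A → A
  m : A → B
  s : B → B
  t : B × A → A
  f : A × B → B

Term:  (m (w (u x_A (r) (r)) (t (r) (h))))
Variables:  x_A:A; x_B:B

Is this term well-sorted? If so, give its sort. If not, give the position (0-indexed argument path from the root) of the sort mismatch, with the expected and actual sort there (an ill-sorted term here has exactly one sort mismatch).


      x_A : A
      (r) : B
      (r) : B
    (u x_A (r) (r)) : B
      (r) : B
      (h) : A
    (t (r) (h)) : A
  (w (u x_A (r) (r)) (t (r) (h))) : A
(m (w (u x_A (r) (r)) (t (r) (h)))) : B

well-sorted; sort = B


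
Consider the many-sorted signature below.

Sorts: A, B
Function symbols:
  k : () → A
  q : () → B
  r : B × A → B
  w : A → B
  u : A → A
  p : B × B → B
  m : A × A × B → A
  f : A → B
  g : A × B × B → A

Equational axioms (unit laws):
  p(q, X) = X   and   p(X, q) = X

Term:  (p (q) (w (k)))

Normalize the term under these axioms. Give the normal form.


1. (p (q) (w (k)))  →  (w (k))

normal form = (w (k))


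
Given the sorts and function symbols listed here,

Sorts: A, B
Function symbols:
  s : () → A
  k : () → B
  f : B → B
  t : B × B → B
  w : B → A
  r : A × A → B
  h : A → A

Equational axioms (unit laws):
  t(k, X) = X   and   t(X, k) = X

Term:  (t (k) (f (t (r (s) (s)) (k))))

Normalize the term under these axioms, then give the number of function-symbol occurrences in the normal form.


size = 4

1. (t (k) (f (t (r (s) (s)) (k))))  →  (f (t (r (s) (s)) (k)))
2. (f (t (r (s) (s)) (k)))  →  (f (r (s) (s)))
normal form: (f (r (s) (s)))


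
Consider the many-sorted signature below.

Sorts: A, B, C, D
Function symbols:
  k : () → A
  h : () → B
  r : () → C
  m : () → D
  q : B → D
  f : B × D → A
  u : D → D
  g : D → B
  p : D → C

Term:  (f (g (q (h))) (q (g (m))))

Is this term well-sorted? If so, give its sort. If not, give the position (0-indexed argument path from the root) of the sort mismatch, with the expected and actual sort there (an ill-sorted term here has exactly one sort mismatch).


well-sorted; sort = A

      (h) : B
    (q (h)) : D
  (g (q (h))) : B
      (m) : D
    (g (m)) : B
  (q (g (m))) : D
(f (g (q (h))) (q (g (m)))) : A


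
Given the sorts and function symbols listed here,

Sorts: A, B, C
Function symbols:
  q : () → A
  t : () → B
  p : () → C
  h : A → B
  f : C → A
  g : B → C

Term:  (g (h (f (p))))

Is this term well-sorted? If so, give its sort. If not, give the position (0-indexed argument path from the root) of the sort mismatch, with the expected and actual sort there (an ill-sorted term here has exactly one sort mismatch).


      (p) : C
    (f (p)) : A
  (h (f (p))) : B
(g (h (f (p)))) : C

well-sorted; sort = C


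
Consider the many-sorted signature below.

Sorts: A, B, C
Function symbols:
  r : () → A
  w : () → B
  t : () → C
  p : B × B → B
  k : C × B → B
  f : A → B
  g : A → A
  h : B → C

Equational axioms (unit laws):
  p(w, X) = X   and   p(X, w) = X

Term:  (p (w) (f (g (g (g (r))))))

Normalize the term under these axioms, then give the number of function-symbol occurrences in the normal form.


1. (p (w) (f (g (g (g (r))))))  →  (f (g (g (g (r)))))
normal form: (f (g (g (g (r)))))

size = 5


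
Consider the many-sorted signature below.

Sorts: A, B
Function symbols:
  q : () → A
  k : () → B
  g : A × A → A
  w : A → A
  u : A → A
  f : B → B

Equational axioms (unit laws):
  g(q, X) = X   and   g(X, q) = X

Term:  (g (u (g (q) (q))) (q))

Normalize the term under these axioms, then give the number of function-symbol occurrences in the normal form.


size = 2

1. (g (u (g (q) (q))) (q))  →  (u (g (q) (q)))
2. (u (g (q) (q)))  →  (u (q))
normal form: (u (q))


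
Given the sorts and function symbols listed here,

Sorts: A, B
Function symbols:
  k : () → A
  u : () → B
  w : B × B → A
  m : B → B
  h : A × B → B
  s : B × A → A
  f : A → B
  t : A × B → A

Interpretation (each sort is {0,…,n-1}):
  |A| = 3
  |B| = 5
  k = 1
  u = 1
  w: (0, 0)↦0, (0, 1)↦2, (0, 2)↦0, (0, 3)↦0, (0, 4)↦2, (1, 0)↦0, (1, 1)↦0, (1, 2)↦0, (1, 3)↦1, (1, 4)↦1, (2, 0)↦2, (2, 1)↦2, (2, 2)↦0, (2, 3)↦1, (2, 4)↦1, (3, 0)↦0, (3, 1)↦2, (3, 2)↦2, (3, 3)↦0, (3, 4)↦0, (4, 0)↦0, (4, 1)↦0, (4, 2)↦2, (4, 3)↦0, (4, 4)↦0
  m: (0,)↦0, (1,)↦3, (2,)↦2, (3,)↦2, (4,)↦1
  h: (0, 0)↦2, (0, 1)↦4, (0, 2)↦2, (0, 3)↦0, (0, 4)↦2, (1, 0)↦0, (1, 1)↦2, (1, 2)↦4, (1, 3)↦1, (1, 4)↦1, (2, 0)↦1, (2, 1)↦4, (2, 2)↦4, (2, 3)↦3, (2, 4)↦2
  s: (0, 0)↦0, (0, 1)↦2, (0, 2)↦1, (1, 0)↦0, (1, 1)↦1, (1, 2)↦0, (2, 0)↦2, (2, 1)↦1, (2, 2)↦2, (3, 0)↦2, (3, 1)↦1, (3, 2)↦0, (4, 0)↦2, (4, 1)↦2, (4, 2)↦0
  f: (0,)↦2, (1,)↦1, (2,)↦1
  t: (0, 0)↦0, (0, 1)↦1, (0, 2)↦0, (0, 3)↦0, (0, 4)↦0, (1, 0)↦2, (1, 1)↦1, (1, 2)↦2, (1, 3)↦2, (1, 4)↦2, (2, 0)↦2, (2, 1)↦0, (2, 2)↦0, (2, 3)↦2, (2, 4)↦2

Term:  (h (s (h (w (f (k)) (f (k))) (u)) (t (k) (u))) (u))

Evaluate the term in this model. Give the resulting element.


  k = 1
  (f (k)) = f(1,) = 1
  k = 1
  (f (k)) = f(1,) = 1
  (w (f (k)) (f (k))) = w(1, 1) = 0
  u = 1
  (h (w (f (k)) (f (k))) (u)) = h(0, 1) = 4
  k = 1
  u = 1
  (t (k) (u)) = t(1, 1) = 1
  (s (h (w (f (k)) (f (k))) (u)) (t (k) (u))) = s(4, 1) = 2
  u = 1
  (h (s (h (w (f (k)) (f (k))) (u)) (t (k) (u))) (u)) = h(2, 1) = 4

value = 4


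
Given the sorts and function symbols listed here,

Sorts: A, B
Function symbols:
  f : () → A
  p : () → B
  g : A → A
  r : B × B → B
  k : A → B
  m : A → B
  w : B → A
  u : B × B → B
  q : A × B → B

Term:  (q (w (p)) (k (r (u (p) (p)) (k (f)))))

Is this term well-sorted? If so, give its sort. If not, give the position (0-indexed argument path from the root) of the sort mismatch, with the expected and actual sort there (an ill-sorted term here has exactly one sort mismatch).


ill-sorted at position [1, 0]: expected A, got B

    (p) : B
  (w (p)) : A
        (p) : B
        (p) : B
      (u (p) (p)) : B
        (f) : A
      (k (f)) : B
    (r (u (p) (p)) (k (f))) : B
  (k (r (u (p) (p)) (k (f)))) : ✗ arg 0 at [1, 0] has sort B, expected A


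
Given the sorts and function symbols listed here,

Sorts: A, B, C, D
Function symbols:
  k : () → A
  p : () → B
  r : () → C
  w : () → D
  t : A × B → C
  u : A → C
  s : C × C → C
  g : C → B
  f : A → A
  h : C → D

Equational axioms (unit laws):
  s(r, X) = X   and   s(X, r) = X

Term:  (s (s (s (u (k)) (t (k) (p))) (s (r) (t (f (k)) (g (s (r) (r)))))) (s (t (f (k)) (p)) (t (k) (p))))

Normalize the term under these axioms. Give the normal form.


1. (s (s (s (u (k)) (t (k) (p))) (s (r) (t (f (k)) (g (s (r) (r)))))) (s (t (f (k)) (p)) (t (k) (p))))  →  (s (s (s (u (k)) (t (k) (p))) (t (f (k)) (g (s (r) (r))))) (s (t (f (k)) (p)) (t (k) (p))))
2. (s (s (s (u (k)) (t (k) (p))) (t (f (k)) (g (s (r) (r))))) (s (t (f (k)) (p)) (t (k) (p))))  →  (s (s (s (u (k)) (t (k) (p))) (t (f (k)) (g (r)))) (s (t (f (k)) (p)) (t (k) (p))))

normal form = (s (s (s (u (k)) (t (k) (p))) (t (f (k)) (g (r)))) (s (t (f (k)) (p)) (t (k) (p))))


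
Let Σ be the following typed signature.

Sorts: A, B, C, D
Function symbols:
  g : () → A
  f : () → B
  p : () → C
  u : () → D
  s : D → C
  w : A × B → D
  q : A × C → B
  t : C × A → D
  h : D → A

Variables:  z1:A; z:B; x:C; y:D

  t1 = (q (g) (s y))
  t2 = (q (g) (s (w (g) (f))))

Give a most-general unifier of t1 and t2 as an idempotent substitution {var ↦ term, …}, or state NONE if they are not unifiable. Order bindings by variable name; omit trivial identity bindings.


{y ↦ (w (g) (f))}


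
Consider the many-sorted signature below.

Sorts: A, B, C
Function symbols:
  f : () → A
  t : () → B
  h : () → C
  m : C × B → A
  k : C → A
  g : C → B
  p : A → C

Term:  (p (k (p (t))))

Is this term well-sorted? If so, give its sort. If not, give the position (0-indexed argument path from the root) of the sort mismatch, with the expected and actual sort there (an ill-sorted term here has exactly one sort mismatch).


      (t) : B
    (p (t)) : ✗ arg 0 at [0, 0, 0] has sort B, expected A

ill-sorted at position [0, 0, 0]: expected A, got B


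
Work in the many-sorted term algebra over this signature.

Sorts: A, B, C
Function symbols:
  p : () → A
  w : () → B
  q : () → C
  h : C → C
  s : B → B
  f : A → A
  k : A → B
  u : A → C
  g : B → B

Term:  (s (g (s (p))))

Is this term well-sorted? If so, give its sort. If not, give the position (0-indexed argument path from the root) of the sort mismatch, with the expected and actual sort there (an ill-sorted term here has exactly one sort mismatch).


ill-sorted at position [0, 0, 0]: expected B, got A

      (p) : A
    (s (p)) : ✗ arg 0 at [0, 0, 0] has sort A, expected B


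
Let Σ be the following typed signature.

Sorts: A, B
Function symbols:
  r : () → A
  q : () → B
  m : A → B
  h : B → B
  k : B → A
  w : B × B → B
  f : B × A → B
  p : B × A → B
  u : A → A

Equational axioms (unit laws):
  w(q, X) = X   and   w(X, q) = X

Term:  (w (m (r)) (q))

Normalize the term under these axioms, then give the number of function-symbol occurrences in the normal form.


size = 2

1. (w (m (r)) (q))  →  (m (r))
normal form: (m (r))


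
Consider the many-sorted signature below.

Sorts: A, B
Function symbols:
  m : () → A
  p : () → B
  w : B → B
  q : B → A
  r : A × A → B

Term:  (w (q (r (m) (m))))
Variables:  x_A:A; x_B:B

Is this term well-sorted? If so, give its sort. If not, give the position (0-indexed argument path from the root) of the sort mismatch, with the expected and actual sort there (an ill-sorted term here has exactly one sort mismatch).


ill-sorted at position [0]: expected B, got A

      (m) : A
      (m) : A
    (r (m) (m)) : B
  (q (r (m) (m))) : A
(w (q (r (m) (m)))) : ✗ arg 0 at [0] has sort A, expected B


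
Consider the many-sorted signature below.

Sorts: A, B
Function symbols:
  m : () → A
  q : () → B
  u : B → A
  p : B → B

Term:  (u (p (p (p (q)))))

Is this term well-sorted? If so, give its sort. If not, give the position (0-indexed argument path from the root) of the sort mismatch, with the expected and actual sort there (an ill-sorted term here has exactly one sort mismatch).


well-sorted; sort = A

        (q) : B
      (p (q)) : B
    (p (p (q))) : B
  (p (p (p (q)))) : B
(u (p (p (p (q))))) : A


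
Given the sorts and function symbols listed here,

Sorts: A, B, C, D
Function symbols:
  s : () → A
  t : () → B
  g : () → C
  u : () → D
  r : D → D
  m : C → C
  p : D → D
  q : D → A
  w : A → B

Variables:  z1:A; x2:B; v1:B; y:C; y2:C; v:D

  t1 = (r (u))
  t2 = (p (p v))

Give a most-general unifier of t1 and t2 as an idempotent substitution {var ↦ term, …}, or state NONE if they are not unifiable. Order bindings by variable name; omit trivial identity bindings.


head clash or occurs-check failure — not unifiable

NONE (not unifiable)


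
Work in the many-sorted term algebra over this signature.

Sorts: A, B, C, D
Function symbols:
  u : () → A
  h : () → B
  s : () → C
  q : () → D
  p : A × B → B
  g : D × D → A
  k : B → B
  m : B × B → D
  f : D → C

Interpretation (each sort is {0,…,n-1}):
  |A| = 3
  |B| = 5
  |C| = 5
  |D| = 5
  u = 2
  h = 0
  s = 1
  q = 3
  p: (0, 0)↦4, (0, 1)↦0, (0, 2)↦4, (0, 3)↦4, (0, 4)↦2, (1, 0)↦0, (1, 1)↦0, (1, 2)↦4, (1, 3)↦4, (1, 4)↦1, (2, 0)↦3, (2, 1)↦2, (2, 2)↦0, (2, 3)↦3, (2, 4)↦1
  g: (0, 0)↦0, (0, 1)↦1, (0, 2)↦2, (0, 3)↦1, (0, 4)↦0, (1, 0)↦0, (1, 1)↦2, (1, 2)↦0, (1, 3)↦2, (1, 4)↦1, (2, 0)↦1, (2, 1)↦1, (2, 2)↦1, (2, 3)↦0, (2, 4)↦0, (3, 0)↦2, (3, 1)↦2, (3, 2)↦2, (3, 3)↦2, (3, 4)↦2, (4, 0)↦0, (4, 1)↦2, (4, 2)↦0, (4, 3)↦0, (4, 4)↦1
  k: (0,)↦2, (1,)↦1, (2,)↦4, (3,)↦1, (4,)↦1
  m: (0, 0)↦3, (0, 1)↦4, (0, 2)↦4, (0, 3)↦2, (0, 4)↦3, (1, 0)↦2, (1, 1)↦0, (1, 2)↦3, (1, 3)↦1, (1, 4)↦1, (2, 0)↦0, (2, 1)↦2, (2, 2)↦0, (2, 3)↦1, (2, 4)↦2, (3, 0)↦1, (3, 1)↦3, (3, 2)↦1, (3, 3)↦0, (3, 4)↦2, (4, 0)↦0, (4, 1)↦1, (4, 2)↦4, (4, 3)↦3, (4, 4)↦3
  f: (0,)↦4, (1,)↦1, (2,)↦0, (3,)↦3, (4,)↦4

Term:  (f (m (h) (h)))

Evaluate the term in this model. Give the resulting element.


value = 3

  h = 0
  h = 0
  (m (h) (h)) = m(0, 0) = 3
  (f (m (h) (h))) = f(3,) = 3


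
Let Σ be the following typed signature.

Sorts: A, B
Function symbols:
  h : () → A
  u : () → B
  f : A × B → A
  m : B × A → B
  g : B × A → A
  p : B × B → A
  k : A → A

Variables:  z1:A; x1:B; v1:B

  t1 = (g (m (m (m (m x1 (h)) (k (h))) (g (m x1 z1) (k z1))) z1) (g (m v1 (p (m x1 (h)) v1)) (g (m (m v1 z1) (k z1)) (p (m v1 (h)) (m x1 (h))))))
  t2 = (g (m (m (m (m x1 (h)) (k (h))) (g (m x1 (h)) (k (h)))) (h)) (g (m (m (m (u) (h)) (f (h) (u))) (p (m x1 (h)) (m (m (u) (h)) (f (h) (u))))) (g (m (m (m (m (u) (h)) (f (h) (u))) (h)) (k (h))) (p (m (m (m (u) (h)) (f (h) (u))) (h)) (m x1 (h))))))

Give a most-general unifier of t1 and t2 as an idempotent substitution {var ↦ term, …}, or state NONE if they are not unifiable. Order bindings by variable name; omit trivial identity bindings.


{v1 ↦ (m (m (u) (h)) (f (h) (u))), z1 ↦ (h)}


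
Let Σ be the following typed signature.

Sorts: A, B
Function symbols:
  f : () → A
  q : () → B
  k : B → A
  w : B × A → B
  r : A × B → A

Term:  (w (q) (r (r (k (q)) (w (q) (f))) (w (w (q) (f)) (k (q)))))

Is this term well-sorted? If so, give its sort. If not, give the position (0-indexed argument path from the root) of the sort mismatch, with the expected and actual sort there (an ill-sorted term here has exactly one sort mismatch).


  (q) : B
        (q) : B
      (k (q)) : A
        (q) : B
        (f) : A
      (w (q) (f)) : B
    (r (k (q)) (w (q) (f))) : A
        (q) : B
        (f) : A
      (w (q) (f)) : B
        (q) : B
      (k (q)) : A
    (w (w (q) (f)) (k (q))) : B
  (r (r (k (q)) (w (q) (f))) (w (w (q) (f)) (k (q)))) : A
(w (q) (r (r (k (q)) (w (q) (f))) (w (w (q) (f)) (k (q))))) : B

well-sorted; sort = B


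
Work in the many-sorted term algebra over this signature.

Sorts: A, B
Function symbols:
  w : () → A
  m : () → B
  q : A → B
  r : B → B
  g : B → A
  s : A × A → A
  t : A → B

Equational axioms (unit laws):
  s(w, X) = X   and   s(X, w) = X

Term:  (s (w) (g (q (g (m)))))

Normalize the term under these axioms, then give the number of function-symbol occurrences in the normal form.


1. (s (w) (g (q (g (m)))))  →  (g (q (g (m))))
normal form: (g (q (g (m))))

size = 4


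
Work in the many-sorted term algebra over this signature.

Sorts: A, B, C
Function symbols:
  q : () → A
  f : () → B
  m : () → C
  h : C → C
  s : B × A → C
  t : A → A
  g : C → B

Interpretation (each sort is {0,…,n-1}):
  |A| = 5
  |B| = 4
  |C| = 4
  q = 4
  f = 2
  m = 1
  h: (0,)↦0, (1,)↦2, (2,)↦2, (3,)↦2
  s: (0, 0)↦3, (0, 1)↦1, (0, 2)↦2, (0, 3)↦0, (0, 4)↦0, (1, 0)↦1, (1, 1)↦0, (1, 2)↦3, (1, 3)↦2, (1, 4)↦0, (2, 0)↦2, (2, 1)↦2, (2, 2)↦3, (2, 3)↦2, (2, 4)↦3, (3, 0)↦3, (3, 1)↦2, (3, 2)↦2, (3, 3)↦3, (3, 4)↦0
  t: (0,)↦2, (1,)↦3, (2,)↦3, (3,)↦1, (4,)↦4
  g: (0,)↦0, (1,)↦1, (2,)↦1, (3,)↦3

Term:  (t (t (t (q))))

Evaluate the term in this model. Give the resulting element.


  q = 4
  (t (q)) = t(4,) = 4
  (t (t (q))) = t(4,) = 4
  (t (t (t (q)))) = t(4,) = 4

value = 4
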